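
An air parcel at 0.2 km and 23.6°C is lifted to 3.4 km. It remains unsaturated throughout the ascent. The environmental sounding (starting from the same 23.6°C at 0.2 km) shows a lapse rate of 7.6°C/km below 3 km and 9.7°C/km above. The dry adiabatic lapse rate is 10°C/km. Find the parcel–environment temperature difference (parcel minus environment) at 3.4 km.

-6.84°C (parcel cooler than environment)

Parcel:
  From 200 m to 3400 m (dry): cools by 10 × 3.2 = 32°C, giving -8.4°C.
Environment:
  From 200 m to 3000 m (environment, lower layer): cools by 7.6 × 2.8 = 21.28°C, giving 2.32°C.
  From 3000 m to 3400 m (environment, upper layer): cools by 9.7 × 0.4 = 3.88°C, giving -1.56°C.
T_parcel − T_env = -8.4 − (-1.56) = -6.84°C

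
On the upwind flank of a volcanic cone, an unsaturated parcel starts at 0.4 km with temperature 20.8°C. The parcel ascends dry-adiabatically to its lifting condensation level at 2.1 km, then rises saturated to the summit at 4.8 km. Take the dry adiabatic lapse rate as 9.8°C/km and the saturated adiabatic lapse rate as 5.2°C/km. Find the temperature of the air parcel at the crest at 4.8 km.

-9.9°C

Dry to 2100 m: -9.8 × 1.7 km = -16.66°C, so T = 4.14°C.
Saturated to 4800 m: -5.2 × 2.7 km = -14.04°C, so T = -9.9°C.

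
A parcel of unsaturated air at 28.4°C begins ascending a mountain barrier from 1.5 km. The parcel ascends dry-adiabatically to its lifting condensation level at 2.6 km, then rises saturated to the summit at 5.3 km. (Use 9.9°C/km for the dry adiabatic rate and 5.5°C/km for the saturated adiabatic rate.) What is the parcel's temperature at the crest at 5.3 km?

2.66°C

1500–2600 m, dry: Δz = 1.1 km ⇒ ΔT = -10.89°C; T = 17.51°C
2600–5300 m, saturated: Δz = 2.7 km ⇒ ΔT = -14.85°C; T = 2.66°C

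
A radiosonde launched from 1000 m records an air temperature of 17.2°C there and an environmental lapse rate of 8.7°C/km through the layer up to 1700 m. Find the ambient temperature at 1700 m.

1000 → 1700 m (environmental, 8.7°C/km): ΔT = -8.7 × 0.7 = -6.09°C → T = 11.11°C

11.11°C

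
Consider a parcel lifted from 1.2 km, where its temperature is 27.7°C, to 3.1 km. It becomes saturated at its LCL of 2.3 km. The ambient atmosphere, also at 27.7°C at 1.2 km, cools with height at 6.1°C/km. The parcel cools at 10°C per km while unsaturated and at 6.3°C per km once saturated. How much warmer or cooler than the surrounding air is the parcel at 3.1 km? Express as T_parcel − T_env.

Parcel:
  1200–2300 m, dry: Δz = 1.1 km ⇒ ΔT = -11°C; T = 16.7°C
  2300–3100 m, saturated: Δz = 0.8 km ⇒ ΔT = -5.04°C; T = 11.66°C
Environment:
  1200–3100 m, environment: Δz = 1.9 km ⇒ ΔT = -11.59°C; T = 16.11°C
T_parcel − T_env = 11.66 − 16.11 = -4.45°C

-4.45°C (parcel cooler than environment)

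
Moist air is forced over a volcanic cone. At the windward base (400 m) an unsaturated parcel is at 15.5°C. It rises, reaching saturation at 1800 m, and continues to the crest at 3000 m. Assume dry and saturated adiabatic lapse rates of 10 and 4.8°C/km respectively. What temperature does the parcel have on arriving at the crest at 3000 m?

-4.26°C

400–1800 m, dry: Δz = 1.4 km ⇒ ΔT = -14°C; T = 1.5°C
1800–3000 m, saturated: Δz = 1.2 km ⇒ ΔT = -5.76°C; T = -4.26°C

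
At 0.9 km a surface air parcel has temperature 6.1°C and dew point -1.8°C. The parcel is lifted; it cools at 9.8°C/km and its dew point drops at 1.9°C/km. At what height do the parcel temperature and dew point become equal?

1.9 km

T and T_d converge at 9.8 − 1.9 = 7.9°C per km
Height above start = (6.1 − (-1.8)) / 7.9 = 1 km
LCL altitude = 900 m + 1000 m = 1900 m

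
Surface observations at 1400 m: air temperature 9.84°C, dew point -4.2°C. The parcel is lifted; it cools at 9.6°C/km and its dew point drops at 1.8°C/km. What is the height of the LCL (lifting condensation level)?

T and T_d converge at 9.6 − 1.8 = 7.8°C per km
Height above start = (9.84 − (-4.2)) / 7.8 = 1.8 km
LCL altitude = 1400 m + 1800 m = 3200 m

3200 m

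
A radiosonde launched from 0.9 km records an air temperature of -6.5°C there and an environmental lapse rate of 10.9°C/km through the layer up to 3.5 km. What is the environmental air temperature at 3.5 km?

From 900 m to 3500 m (environmental): cools by 10.9 × 2.6 = 28.34°C, giving -34.84°C.

-34.84°C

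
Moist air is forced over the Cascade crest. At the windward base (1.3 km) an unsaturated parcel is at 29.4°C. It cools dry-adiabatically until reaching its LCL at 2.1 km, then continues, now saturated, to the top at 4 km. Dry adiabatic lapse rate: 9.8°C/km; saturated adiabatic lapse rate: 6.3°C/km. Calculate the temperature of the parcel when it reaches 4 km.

1300 → 2100 m (dry, 9.8°C/km): ΔT = -9.8 × 0.8 = -7.84°C → T = 21.56°C
2100 → 4000 m (saturated, 6.3°C/km): ΔT = -6.3 × 1.9 = -11.97°C → T = 9.59°C

9.59°C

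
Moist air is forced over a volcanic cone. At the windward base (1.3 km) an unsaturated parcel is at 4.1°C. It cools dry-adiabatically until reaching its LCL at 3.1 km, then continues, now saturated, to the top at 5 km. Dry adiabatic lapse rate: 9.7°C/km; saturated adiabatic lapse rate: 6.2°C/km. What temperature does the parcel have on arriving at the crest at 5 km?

Dry to 3100 m: -9.7 × 1.8 km = -17.46°C, so T = -13.36°C.
Saturated to 5000 m: -6.2 × 1.9 km = -11.78°C, so T = -25.14°C.

-25.14°C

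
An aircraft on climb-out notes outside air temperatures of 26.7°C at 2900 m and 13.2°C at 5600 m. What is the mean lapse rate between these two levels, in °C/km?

5°C/km

Γ = −ΔT/Δz = (26.7 − 13.2) / (5600 − 2900) m
  = 13.5°C / 2.7 km = 5°C/km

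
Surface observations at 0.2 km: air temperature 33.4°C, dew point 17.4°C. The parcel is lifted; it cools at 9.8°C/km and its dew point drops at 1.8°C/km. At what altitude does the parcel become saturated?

T and T_d converge at 9.8 − 1.8 = 8°C per km
Height above start = (33.4 − 17.4) / 8 = 2 km
LCL altitude = 200 m + 2000 m = 2200 m

2.2 km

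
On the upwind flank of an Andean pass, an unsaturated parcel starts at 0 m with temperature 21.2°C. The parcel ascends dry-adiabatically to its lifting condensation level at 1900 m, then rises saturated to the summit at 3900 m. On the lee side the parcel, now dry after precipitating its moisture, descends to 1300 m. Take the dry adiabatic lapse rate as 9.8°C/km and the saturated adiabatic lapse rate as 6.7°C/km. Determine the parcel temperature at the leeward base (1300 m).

Dry to 1900 m: -9.8 × 1.9 km = -18.62°C, so T = 2.58°C.
Saturated to 3900 m: -6.7 × 2 km = -13.4°C, so T = -10.82°C.
Dry descent to 1300 m: +9.8 × 2.6 km = +25.48°C, so T = 14.66°C.

14.66°C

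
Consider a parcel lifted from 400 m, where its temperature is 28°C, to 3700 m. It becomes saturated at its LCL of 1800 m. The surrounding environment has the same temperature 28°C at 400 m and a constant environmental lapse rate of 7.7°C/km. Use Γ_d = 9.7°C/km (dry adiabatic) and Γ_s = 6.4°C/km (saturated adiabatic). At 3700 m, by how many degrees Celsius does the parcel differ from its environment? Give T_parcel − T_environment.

-0.33°C (parcel cooler than environment)

Parcel:
  400 → 1800 m (dry, 9.7°C/km): ΔT = -9.7 × 1.4 = -13.58°C → T = 14.42°C
  1800 → 3700 m (saturated, 6.4°C/km): ΔT = -6.4 × 1.9 = -12.16°C → T = 2.26°C
Environment:
  400 → 3700 m (environment, 7.7°C/km): ΔT = -7.7 × 3.3 = -25.41°C → T = 2.59°C
T_parcel − T_env = 2.26 − 2.59 = -0.33°C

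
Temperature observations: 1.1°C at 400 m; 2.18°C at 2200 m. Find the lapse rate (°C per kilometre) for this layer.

Γ = −ΔT/Δz = (1.1 − 2.18) / (2200 − 400) m
  = -1.08°C / 1.8 km = -0.6°C/km

-0.6°C/km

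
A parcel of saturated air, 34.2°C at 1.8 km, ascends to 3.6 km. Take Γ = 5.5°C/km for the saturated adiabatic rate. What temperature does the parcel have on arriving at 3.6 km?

24.3°C

1800–3600 m, saturated adiabatic: Δz = 1.8 km ⇒ ΔT = -9.9°C; T = 24.3°C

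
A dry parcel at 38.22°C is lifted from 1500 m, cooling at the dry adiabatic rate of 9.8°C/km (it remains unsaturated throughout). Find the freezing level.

Height above start = (38.22 − 0) / 9.8 = 3.9 km
Altitude = 1500 m + 3900 m = 5400 m

5400 m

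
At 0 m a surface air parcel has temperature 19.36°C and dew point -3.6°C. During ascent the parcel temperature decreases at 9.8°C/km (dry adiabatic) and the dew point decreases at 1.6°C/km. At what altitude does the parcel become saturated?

T and T_d converge at 9.8 − 1.6 = 8.2°C per km
Height above start = (19.36 − (-3.6)) / 8.2 = 2.8 km
LCL altitude = 0 m + 2800 m = 2800 m

2800 m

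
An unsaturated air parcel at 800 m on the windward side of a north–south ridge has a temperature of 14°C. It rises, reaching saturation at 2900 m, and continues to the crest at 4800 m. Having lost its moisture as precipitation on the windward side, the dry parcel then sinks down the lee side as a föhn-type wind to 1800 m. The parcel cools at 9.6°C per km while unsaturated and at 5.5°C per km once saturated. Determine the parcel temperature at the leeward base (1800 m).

800–2900 m, dry: Δz = 2.1 km ⇒ ΔT = -20.16°C; T = -6.16°C
2900–4800 m, saturated: Δz = 1.9 km ⇒ ΔT = -10.45°C; T = -16.61°C
4800–1800 m, dry descent: Δz = 3 km ⇒ ΔT = +28.8°C; T = 12.19°C

12.19°C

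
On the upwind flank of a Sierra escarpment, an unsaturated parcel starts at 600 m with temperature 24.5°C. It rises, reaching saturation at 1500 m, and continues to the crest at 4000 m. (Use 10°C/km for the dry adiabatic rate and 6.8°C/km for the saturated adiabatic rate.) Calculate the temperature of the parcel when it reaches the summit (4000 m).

-1.5°C

Dry to 1500 m: -10 × 0.9 km = -9°C, so T = 15.5°C.
Saturated to 4000 m: -6.8 × 2.5 km = -17°C, so T = -1.5°C.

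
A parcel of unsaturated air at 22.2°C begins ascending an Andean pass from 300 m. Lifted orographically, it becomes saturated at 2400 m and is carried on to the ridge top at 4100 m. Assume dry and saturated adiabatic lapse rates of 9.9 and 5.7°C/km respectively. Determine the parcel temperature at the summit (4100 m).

Dry to 2400 m: -9.9 × 2.1 km = -20.79°C, so T = 1.41°C.
Saturated to 4100 m: -5.7 × 1.7 km = -9.69°C, so T = -8.28°C.

-8.28°C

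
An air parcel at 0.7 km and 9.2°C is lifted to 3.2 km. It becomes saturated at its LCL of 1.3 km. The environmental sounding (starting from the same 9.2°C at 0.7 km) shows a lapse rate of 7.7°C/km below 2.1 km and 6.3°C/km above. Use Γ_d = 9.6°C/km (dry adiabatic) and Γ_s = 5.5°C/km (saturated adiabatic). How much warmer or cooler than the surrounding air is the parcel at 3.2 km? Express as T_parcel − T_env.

Parcel:
  700–1300 m, dry: Δz = 0.6 km ⇒ ΔT = -5.76°C; T = 3.44°C
  1300–3200 m, saturated: Δz = 1.9 km ⇒ ΔT = -10.45°C; T = -7.01°C
Environment:
  700–2100 m, environment, lower layer: Δz = 1.4 km ⇒ ΔT = -10.78°C; T = -1.58°C
  2100–3200 m, environment, upper layer: Δz = 1.1 km ⇒ ΔT = -6.93°C; T = -8.51°C
T_parcel − T_env = -7.01 − (-8.51) = +1.5°C

+1.5°C (parcel warmer than environment)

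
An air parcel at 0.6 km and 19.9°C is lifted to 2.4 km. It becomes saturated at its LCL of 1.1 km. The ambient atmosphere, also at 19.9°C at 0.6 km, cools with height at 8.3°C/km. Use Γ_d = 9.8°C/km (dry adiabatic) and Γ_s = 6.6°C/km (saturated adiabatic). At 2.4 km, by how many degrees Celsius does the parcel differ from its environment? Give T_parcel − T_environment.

+1.46°C (parcel warmer than environment)

Parcel:
  600 → 1100 m (dry, 9.8°C/km): ΔT = -9.8 × 0.5 = -4.9°C → T = 15°C
  1100 → 2400 m (saturated, 6.6°C/km): ΔT = -6.6 × 1.3 = -8.58°C → T = 6.42°C
Environment:
  600 → 2400 m (environment, 8.3°C/km): ΔT = -8.3 × 1.8 = -14.94°C → T = 4.96°C
T_parcel − T_env = 6.42 − 4.96 = +1.46°C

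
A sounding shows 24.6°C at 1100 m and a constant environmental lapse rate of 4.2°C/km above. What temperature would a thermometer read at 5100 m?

7.8°C

From 1100 m to 5100 m (environmental): cools by 4.2 × 4 = 16.8°C, giving 7.8°C.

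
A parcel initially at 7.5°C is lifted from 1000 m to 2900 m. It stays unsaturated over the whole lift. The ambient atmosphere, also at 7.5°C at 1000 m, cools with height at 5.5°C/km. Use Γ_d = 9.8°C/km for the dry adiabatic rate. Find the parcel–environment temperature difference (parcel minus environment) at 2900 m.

Parcel:
  1000–2900 m, dry: Δz = 1.9 km ⇒ ΔT = -18.62°C; T = -11.12°C
Environment:
  1000–2900 m, environment: Δz = 1.9 km ⇒ ΔT = -10.45°C; T = -2.95°C
T_parcel − T_env = -11.12 − (-2.95) = -8.17°C

-8.17°C (parcel cooler than environment)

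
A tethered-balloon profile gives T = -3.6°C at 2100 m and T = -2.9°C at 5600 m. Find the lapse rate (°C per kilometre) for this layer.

Γ = −ΔT/Δz = (-3.6 − (-2.9)) / (5600 − 2100) m
  = -0.7°C / 3.5 km = -0.2°C/km

-0.2°C/km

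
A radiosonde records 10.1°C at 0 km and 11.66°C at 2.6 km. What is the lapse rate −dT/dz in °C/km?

-0.6°C/km

Γ = −ΔT/Δz = (10.1 − 11.66) / (2600 − 0) m
  = -1.56°C / 2.6 km = -0.6°C/km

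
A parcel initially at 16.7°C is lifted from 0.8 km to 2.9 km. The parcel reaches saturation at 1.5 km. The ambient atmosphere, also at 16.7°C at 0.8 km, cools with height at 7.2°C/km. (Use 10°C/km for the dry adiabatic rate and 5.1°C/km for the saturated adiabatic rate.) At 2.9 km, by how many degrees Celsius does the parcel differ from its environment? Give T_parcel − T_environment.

+0.98°C (parcel warmer than environment)

Parcel:
  800 → 1500 m (dry, 10°C/km): ΔT = -10 × 0.7 = -7°C → T = 9.7°C
  1500 → 2900 m (saturated, 5.1°C/km): ΔT = -5.1 × 1.4 = -7.14°C → T = 2.56°C
Environment:
  800 → 2900 m (environment, 7.2°C/km): ΔT = -7.2 × 2.1 = -15.12°C → T = 1.58°C
T_parcel − T_env = 2.56 − 1.58 = +0.98°C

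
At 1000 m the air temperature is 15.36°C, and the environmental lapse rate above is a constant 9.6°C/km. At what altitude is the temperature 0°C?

Height above start = (15.36 − 0) / 9.6 = 1.6 km
Altitude = 1000 m + 1600 m = 2600 m

2600 m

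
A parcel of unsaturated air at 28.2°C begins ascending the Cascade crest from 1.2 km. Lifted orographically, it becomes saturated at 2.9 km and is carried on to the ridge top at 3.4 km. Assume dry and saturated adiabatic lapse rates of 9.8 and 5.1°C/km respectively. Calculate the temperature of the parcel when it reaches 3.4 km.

Dry to 2900 m: -9.8 × 1.7 km = -16.66°C, so T = 11.54°C.
Saturated to 3400 m: -5.1 × 0.5 km = -2.55°C, so T = 8.99°C.

8.99°C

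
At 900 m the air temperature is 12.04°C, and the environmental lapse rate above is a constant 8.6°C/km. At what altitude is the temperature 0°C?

2300 m

Height above start = (12.04 − 0) / 8.6 = 1.4 km
Altitude = 900 m + 1400 m = 2300 m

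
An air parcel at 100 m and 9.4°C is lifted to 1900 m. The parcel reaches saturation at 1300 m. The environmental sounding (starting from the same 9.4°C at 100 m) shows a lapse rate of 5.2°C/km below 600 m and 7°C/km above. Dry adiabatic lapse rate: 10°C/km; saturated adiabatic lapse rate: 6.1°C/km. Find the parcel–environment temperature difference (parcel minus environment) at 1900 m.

Parcel:
  100 → 1300 m (dry, 10°C/km): ΔT = -10 × 1.2 = -12°C → T = -2.6°C
  1300 → 1900 m (saturated, 6.1°C/km): ΔT = -6.1 × 0.6 = -3.66°C → T = -6.26°C
Environment:
  100 → 600 m (environment, lower layer, 5.2°C/km): ΔT = -5.2 × 0.5 = -2.6°C → T = 6.8°C
  600 → 1900 m (environment, upper layer, 7°C/km): ΔT = -7 × 1.3 = -9.1°C → T = -2.3°C
T_parcel − T_env = -6.26 − (-2.3) = -3.96°C

-3.96°C (parcel cooler than environment)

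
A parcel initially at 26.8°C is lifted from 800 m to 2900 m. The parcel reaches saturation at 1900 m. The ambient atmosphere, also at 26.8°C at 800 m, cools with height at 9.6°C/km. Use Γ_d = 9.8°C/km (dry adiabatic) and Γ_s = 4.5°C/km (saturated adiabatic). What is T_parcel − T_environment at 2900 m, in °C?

+4.88°C (parcel warmer than environment)

Parcel:
  Dry to 1900 m: -9.8 × 1.1 km = -10.78°C, so T = 16.02°C.
  Saturated to 2900 m: -4.5 × 1 km = -4.5°C, so T = 11.52°C.
Environment:
  Environment to 2900 m: -9.6 × 2.1 km = -20.16°C, so T = 6.64°C.
T_parcel − T_env = 11.52 − 6.64 = +4.88°C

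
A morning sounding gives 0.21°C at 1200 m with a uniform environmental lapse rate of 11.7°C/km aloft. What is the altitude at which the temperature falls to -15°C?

Height above start = (0.21 − (-15)) / 11.7 = 1.3 km
Altitude = 1200 m + 1300 m = 2500 m

2500 m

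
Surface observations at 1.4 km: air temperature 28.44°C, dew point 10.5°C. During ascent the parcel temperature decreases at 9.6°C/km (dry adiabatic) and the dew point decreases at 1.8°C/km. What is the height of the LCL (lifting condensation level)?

T and T_d converge at 9.6 − 1.8 = 7.8°C per km
Height above start = (28.44 − 10.5) / 7.8 = 2.3 km
LCL altitude = 1400 m + 2300 m = 3700 m

3.7 km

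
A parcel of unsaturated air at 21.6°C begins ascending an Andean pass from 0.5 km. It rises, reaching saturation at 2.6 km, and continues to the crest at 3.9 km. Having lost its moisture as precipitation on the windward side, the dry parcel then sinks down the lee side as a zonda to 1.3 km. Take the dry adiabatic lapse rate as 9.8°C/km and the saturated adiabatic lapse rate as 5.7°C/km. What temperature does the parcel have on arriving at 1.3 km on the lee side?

Dry to 2600 m: -9.8 × 2.1 km = -20.58°C, so T = 1.02°C.
Saturated to 3900 m: -5.7 × 1.3 km = -7.41°C, so T = -6.39°C.
Dry descent to 1300 m: +9.8 × 2.6 km = +25.48°C, so T = 19.09°C.

19.09°C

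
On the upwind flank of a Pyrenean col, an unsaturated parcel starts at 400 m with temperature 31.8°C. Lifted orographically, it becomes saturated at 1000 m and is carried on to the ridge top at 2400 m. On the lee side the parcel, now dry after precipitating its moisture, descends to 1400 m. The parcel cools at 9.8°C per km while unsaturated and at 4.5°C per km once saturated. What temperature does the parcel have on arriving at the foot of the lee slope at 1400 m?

400 → 1000 m (dry, 9.8°C/km): ΔT = -9.8 × 0.6 = -5.88°C → T = 25.92°C
1000 → 2400 m (saturated, 4.5°C/km): ΔT = -4.5 × 1.4 = -6.3°C → T = 19.62°C
2400 → 1400 m (dry descent, 9.8°C/km): ΔT = +9.8 × 1 = +9.8°C → T = 29.42°C

29.42°C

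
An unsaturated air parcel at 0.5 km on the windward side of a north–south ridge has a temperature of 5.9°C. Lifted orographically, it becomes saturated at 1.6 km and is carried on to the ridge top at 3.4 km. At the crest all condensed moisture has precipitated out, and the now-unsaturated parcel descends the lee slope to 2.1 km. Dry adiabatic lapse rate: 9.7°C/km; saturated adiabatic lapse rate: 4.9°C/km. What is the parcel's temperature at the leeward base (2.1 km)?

-0.98°C

500–1600 m, dry: Δz = 1.1 km ⇒ ΔT = -10.67°C; T = -4.77°C
1600–3400 m, saturated: Δz = 1.8 km ⇒ ΔT = -8.82°C; T = -13.59°C
3400–2100 m, dry descent: Δz = 1.3 km ⇒ ΔT = +12.61°C; T = -0.98°C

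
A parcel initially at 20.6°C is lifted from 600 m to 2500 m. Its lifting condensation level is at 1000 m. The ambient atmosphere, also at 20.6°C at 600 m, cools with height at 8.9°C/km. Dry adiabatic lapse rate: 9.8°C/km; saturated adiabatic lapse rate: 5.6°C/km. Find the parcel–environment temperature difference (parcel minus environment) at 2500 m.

+4.59°C (parcel warmer than environment)

Parcel:
  600 → 1000 m (dry, 9.8°C/km): ΔT = -9.8 × 0.4 = -3.92°C → T = 16.68°C
  1000 → 2500 m (saturated, 5.6°C/km): ΔT = -5.6 × 1.5 = -8.4°C → T = 8.28°C
Environment:
  600 → 2500 m (environment, 8.9°C/km): ΔT = -8.9 × 1.9 = -16.91°C → T = 3.69°C
T_parcel − T_env = 8.28 − 3.69 = +4.59°C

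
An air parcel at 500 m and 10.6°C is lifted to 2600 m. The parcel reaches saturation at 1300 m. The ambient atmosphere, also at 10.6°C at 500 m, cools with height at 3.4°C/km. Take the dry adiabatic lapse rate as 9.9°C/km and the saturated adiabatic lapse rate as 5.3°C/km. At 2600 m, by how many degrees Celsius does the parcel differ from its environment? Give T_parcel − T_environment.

-7.67°C (parcel cooler than environment)

Parcel:
  Dry to 1300 m: -9.9 × 0.8 km = -7.92°C, so T = 2.68°C.
  Saturated to 2600 m: -5.3 × 1.3 km = -6.89°C, so T = -4.21°C.
Environment:
  Environment to 2600 m: -3.4 × 2.1 km = -7.14°C, so T = 3.46°C.
T_parcel − T_env = -4.21 − 3.46 = -7.67°C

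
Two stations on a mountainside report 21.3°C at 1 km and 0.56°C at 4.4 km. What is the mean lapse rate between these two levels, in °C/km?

Γ = −ΔT/Δz = (21.3 − 0.56) / (4400 − 1000) m
  = 20.74°C / 3.4 km = 6.1°C/km

6.1°C/km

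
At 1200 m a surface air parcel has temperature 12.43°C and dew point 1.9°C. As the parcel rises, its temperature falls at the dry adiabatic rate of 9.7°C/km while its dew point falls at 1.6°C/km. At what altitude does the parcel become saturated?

T and T_d converge at 9.7 − 1.6 = 8.1°C per km
Height above start = (12.43 − 1.9) / 8.1 = 1.3 km
LCL altitude = 1200 m + 1300 m = 2500 m

2500 m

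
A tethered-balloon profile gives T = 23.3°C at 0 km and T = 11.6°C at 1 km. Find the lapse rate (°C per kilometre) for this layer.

11.7°C/km

Γ = −ΔT/Δz = (23.3 − 11.6) / (1000 − 0) m
  = 11.7°C / 1 km = 11.7°C/km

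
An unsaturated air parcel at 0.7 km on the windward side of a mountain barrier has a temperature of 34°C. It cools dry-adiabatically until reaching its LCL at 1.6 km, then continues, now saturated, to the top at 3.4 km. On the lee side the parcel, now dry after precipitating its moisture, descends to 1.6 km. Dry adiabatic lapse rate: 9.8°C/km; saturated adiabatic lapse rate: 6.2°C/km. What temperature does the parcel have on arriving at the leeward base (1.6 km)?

31.66°C

Dry to 1600 m: -9.8 × 0.9 km = -8.82°C, so T = 25.18°C.
Saturated to 3400 m: -6.2 × 1.8 km = -11.16°C, so T = 14.02°C.
Dry descent to 1600 m: +9.8 × 1.8 km = +17.64°C, so T = 31.66°C.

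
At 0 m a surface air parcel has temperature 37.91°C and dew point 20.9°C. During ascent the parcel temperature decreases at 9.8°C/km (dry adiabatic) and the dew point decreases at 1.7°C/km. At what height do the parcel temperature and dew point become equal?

2100 m

T and T_d converge at 9.8 − 1.7 = 8.1°C per km
Height above start = (37.91 − 20.9) / 8.1 = 2.1 km
LCL altitude = 0 m + 2100 m = 2100 m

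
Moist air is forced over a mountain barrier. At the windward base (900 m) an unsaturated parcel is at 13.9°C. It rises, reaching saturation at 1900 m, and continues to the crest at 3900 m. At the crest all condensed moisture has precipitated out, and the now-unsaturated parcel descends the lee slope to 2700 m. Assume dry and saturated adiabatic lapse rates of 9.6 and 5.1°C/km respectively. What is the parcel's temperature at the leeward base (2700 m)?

5.62°C

From 900 m to 1900 m (dry): cools by 9.6 × 1 = 9.6°C, giving 4.3°C.
From 1900 m to 3900 m (saturated): cools by 5.1 × 2 = 10.2°C, giving -5.9°C.
From 3900 m to 2700 m (dry descent): warms by 9.6 × 1.2 = 11.52°C, giving 5.62°C.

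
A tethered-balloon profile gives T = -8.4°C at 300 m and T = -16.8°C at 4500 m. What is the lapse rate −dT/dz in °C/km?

Γ = −ΔT/Δz = (-8.4 − (-16.8)) / (4500 − 300) m
  = 8.4°C / 4.2 km = 2°C/km

2°C/km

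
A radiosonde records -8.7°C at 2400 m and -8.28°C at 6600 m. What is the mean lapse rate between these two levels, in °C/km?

-0.1°C/km

Γ = −ΔT/Δz = (-8.7 − (-8.28)) / (6600 − 2400) m
  = -0.42°C / 4.2 km = -0.1°C/km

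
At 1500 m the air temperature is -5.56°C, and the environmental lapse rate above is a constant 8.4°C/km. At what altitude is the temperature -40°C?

5600 m

Height above start = (-5.56 − (-40)) / 8.4 = 4.1 km
Altitude = 1500 m + 4100 m = 5600 m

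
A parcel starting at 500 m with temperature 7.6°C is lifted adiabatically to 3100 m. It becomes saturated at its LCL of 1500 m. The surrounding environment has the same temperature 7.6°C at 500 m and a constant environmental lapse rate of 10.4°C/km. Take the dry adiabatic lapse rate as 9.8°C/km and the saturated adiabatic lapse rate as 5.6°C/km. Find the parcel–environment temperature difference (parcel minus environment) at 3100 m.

+8.28°C (parcel warmer than environment)

Parcel:
  500 → 1500 m (dry, 9.8°C/km): ΔT = -9.8 × 1 = -9.8°C → T = -2.2°C
  1500 → 3100 m (saturated, 5.6°C/km): ΔT = -5.6 × 1.6 = -8.96°C → T = -11.16°C
Environment:
  500 → 3100 m (environment, 10.4°C/km): ΔT = -10.4 × 2.6 = -27.04°C → T = -19.44°C
T_parcel − T_env = -11.16 − (-19.44) = +8.28°C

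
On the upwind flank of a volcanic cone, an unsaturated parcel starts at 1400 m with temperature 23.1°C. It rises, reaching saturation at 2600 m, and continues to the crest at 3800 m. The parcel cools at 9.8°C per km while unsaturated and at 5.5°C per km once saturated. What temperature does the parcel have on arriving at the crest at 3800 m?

4.74°C

1400–2600 m, dry: Δz = 1.2 km ⇒ ΔT = -11.76°C; T = 11.34°C
2600–3800 m, saturated: Δz = 1.2 km ⇒ ΔT = -6.6°C; T = 4.74°C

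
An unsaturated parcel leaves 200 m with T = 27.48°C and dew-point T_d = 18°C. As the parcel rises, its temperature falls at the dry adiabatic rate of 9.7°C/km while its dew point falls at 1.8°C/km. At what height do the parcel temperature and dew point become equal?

T and T_d converge at 9.7 − 1.8 = 7.9°C per km
Height above start = (27.48 − 18) / 7.9 = 1.2 km
LCL altitude = 200 m + 1200 m = 1400 m

1400 m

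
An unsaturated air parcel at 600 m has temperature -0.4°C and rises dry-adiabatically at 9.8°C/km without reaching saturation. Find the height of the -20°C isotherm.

2600 m

Height above start = (-0.4 − (-20)) / 9.8 = 2 km
Altitude = 600 m + 2000 m = 2600 m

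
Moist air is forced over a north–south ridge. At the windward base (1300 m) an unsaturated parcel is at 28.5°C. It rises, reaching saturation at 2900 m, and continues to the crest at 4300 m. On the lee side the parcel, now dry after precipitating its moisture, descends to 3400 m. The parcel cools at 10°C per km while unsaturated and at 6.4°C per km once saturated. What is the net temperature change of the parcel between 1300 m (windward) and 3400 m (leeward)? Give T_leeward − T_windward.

-15.96°C

1300 → 2900 m (dry, 10°C/km): ΔT = -10 × 1.6 = -16°C → T = 12.5°C
2900 → 4300 m (saturated, 6.4°C/km): ΔT = -6.4 × 1.4 = -8.96°C → T = 3.54°C
4300 → 3400 m (dry descent, 10°C/km): ΔT = +10 × 0.9 = +9°C → T = 12.54°C
Net change vs windward start: 12.54 − 28.5 = -15.96°C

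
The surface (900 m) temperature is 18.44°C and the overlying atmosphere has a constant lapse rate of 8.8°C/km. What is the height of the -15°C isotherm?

4700 m

Height above start = (18.44 − (-15)) / 8.8 = 3.8 km
Altitude = 900 m + 3800 m = 4700 m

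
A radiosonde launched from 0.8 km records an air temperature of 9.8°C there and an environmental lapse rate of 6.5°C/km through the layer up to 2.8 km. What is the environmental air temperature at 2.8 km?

-3.2°C

From 800 m to 2800 m (environmental): cools by 6.5 × 2 = 13°C, giving -3.2°C.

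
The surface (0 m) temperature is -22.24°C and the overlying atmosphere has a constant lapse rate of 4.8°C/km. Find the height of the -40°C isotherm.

Height above start = (-22.24 − (-40)) / 4.8 = 3.7 km
Altitude = 0 m + 3700 m = 3700 m

3700 m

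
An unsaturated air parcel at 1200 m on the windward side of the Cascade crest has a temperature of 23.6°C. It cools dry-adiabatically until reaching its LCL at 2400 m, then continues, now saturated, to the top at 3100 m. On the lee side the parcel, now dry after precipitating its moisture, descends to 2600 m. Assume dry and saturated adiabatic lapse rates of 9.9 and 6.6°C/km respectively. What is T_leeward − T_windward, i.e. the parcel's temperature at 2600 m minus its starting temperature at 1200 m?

-11.55°C

From 1200 m to 2400 m (dry): cools by 9.9 × 1.2 = 11.88°C, giving 11.72°C.
From 2400 m to 3100 m (saturated): cools by 6.6 × 0.7 = 4.62°C, giving 7.1°C.
From 3100 m to 2600 m (dry descent): warms by 9.9 × 0.5 = 4.95°C, giving 12.05°C.
Net change vs windward start: 12.05 − 23.6 = -11.55°C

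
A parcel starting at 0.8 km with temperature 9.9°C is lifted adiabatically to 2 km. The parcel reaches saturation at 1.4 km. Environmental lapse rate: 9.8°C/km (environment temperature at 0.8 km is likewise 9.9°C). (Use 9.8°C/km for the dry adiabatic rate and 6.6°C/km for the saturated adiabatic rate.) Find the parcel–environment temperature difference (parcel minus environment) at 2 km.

+1.92°C (parcel warmer than environment)

Parcel:
  800 → 1400 m (dry, 9.8°C/km): ΔT = -9.8 × 0.6 = -5.88°C → T = 4.02°C
  1400 → 2000 m (saturated, 6.6°C/km): ΔT = -6.6 × 0.6 = -3.96°C → T = 0.06°C
Environment:
  800 → 2000 m (environment, 9.8°C/km): ΔT = -9.8 × 1.2 = -11.76°C → T = -1.86°C
T_parcel − T_env = 0.06 − (-1.86) = +1.92°C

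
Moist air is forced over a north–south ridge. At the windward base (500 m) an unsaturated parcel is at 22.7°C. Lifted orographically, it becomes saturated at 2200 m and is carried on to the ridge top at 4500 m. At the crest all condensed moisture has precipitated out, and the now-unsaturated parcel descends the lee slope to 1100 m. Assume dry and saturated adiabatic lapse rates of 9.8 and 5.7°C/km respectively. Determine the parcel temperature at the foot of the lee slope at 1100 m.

500–2200 m, dry: Δz = 1.7 km ⇒ ΔT = -16.66°C; T = 6.04°C
2200–4500 m, saturated: Δz = 2.3 km ⇒ ΔT = -13.11°C; T = -7.07°C
4500–1100 m, dry descent: Δz = 3.4 km ⇒ ΔT = +33.32°C; T = 26.25°C

26.25°C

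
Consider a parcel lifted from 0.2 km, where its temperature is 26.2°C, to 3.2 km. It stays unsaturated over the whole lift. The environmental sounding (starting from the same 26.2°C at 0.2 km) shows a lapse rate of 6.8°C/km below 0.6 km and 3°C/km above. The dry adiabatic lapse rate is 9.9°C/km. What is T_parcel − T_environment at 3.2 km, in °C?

Parcel:
  From 200 m to 3200 m (dry): cools by 9.9 × 3 = 29.7°C, giving -3.5°C.
Environment:
  From 200 m to 600 m (environment, lower layer): cools by 6.8 × 0.4 = 2.72°C, giving 23.48°C.
  From 600 m to 3200 m (environment, upper layer): cools by 3 × 2.6 = 7.8°C, giving 15.68°C.
T_parcel − T_env = -3.5 − 15.68 = -19.18°C

-19.18°C (parcel cooler than environment)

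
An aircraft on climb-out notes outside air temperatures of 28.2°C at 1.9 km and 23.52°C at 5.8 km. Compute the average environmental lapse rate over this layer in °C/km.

Γ = −ΔT/Δz = (28.2 − 23.52) / (5800 − 1900) m
  = 4.68°C / 3.9 km = 1.2°C/km

1.2°C/km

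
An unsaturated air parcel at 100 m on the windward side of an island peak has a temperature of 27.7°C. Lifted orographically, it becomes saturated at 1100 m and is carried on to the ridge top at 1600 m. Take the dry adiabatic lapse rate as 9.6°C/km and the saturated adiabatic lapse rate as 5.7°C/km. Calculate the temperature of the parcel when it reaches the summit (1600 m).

15.25°C

From 100 m to 1100 m (dry): cools by 9.6 × 1 = 9.6°C, giving 18.1°C.
From 1100 m to 1600 m (saturated): cools by 5.7 × 0.5 = 2.85°C, giving 15.25°C.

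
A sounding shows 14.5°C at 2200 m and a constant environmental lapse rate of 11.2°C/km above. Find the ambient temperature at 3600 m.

-1.18°C

2200–3600 m, environmental: Δz = 1.4 km ⇒ ΔT = -15.68°C; T = -1.18°C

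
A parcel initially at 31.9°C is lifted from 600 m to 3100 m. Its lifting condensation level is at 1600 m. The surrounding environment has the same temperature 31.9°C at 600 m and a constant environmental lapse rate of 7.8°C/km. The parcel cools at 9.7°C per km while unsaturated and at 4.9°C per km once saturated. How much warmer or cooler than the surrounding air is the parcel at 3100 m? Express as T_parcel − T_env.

Parcel:
  600 → 1600 m (dry, 9.7°C/km): ΔT = -9.7 × 1 = -9.7°C → T = 22.2°C
  1600 → 3100 m (saturated, 4.9°C/km): ΔT = -4.9 × 1.5 = -7.35°C → T = 14.85°C
Environment:
  600 → 3100 m (environment, 7.8°C/km): ΔT = -7.8 × 2.5 = -19.5°C → T = 12.4°C
T_parcel − T_env = 14.85 − 12.4 = +2.45°C

+2.45°C (parcel warmer than environment)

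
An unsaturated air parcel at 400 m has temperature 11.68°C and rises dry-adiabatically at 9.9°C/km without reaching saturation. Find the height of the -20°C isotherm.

Height above start = (11.68 − (-20)) / 9.9 = 3.2 km
Altitude = 400 m + 3200 m = 3600 m

3600 m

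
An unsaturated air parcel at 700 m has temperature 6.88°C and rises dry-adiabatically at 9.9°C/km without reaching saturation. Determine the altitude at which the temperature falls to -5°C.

Height above start = (6.88 − (-5)) / 9.9 = 1.2 km
Altitude = 700 m + 1200 m = 1900 m

1900 m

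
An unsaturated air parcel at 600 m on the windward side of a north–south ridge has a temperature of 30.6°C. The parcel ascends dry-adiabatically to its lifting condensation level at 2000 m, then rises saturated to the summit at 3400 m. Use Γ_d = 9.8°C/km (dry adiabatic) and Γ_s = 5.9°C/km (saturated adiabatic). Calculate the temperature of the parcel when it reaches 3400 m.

Dry to 2000 m: -9.8 × 1.4 km = -13.72°C, so T = 16.88°C.
Saturated to 3400 m: -5.9 × 1.4 km = -8.26°C, so T = 8.62°C.

8.62°C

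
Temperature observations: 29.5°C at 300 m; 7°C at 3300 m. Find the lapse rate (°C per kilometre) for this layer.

Γ = −ΔT/Δz = (29.5 − 7) / (3300 − 300) m
  = 22.5°C / 3 km = 7.5°C/km

7.5°C/km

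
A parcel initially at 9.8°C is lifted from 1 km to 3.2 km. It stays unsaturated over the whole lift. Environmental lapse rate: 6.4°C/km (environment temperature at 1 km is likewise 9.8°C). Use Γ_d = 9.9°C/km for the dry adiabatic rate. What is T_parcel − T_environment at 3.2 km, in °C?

-7.7°C (parcel cooler than environment)

Parcel:
  1000 → 3200 m (dry, 9.9°C/km): ΔT = -9.9 × 2.2 = -21.78°C → T = -11.98°C
Environment:
  1000 → 3200 m (environment, 6.4°C/km): ΔT = -6.4 × 2.2 = -14.08°C → T = -4.28°C
T_parcel − T_env = -11.98 − (-4.28) = -7.7°C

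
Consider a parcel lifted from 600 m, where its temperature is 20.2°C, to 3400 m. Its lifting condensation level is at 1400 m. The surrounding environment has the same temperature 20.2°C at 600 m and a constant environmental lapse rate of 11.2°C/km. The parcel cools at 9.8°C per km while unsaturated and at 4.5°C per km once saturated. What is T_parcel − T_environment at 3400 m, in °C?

Parcel:
  600–1400 m, dry: Δz = 0.8 km ⇒ ΔT = -7.84°C; T = 12.36°C
  1400–3400 m, saturated: Δz = 2 km ⇒ ΔT = -9°C; T = 3.36°C
Environment:
  600–3400 m, environment: Δz = 2.8 km ⇒ ΔT = -31.36°C; T = -11.16°C
T_parcel − T_env = 3.36 − (-11.16) = +14.52°C

+14.52°C (parcel warmer than environment)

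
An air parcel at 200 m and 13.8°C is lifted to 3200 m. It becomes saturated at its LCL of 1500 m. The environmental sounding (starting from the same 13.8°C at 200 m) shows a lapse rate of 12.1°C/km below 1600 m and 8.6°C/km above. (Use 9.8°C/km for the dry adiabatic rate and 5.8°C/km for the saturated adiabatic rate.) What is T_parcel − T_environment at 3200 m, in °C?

Parcel:
  From 200 m to 1500 m (dry): cools by 9.8 × 1.3 = 12.74°C, giving 1.06°C.
  From 1500 m to 3200 m (saturated): cools by 5.8 × 1.7 = 9.86°C, giving -8.8°C.
Environment:
  From 200 m to 1600 m (environment, lower layer): cools by 12.1 × 1.4 = 16.94°C, giving -3.14°C.
  From 1600 m to 3200 m (environment, upper layer): cools by 8.6 × 1.6 = 13.76°C, giving -16.9°C.
T_parcel − T_env = -8.8 − (-16.9) = +8.1°C

+8.1°C (parcel warmer than environment)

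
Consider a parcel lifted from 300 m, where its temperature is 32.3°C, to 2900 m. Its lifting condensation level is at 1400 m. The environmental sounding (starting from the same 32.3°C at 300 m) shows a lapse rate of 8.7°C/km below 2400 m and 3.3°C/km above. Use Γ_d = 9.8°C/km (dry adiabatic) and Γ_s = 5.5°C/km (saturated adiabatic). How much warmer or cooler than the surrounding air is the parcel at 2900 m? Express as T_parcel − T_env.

+0.89°C (parcel warmer than environment)

Parcel:
  300 → 1400 m (dry, 9.8°C/km): ΔT = -9.8 × 1.1 = -10.78°C → T = 21.52°C
  1400 → 2900 m (saturated, 5.5°C/km): ΔT = -5.5 × 1.5 = -8.25°C → T = 13.27°C
Environment:
  300 → 2400 m (environment, lower layer, 8.7°C/km): ΔT = -8.7 × 2.1 = -18.27°C → T = 14.03°C
  2400 → 2900 m (environment, upper layer, 3.3°C/km): ΔT = -3.3 × 0.5 = -1.65°C → T = 12.38°C
T_parcel − T_env = 13.27 − 12.38 = +0.89°C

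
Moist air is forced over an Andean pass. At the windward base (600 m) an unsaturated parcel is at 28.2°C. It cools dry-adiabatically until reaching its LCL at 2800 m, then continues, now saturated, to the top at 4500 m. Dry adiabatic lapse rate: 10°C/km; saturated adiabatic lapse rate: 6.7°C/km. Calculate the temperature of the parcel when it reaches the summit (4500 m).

Dry to 2800 m: -10 × 2.2 km = -22°C, so T = 6.2°C.
Saturated to 4500 m: -6.7 × 1.7 km = -11.39°C, so T = -5.19°C.

-5.19°C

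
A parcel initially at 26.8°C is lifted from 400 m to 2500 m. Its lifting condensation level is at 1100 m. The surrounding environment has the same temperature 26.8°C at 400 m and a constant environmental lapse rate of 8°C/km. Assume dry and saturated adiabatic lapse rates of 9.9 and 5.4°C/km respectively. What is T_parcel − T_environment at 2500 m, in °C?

+2.31°C (parcel warmer than environment)

Parcel:
  400 → 1100 m (dry, 9.9°C/km): ΔT = -9.9 × 0.7 = -6.93°C → T = 19.87°C
  1100 → 2500 m (saturated, 5.4°C/km): ΔT = -5.4 × 1.4 = -7.56°C → T = 12.31°C
Environment:
  400 → 2500 m (environment, 8°C/km): ΔT = -8 × 2.1 = -16.8°C → T = 10°C
T_parcel − T_env = 12.31 − 10 = +2.31°C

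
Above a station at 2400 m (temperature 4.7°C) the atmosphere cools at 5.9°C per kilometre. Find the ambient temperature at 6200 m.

2400–6200 m, environmental: Δz = 3.8 km ⇒ ΔT = -22.42°C; T = -17.72°C

-17.72°C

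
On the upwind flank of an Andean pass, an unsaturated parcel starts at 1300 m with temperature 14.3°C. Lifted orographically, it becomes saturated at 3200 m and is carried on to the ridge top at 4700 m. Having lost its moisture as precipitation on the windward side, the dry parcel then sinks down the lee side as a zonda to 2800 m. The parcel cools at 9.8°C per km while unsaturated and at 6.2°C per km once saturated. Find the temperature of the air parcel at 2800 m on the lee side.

Dry to 3200 m: -9.8 × 1.9 km = -18.62°C, so T = -4.32°C.
Saturated to 4700 m: -6.2 × 1.5 km = -9.3°C, so T = -13.62°C.
Dry descent to 2800 m: +9.8 × 1.9 km = +18.62°C, so T = 5°C.

5°C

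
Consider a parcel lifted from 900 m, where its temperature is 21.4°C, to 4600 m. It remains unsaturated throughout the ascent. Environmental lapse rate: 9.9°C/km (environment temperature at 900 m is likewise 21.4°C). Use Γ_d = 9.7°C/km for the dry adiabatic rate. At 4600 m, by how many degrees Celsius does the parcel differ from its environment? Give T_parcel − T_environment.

Parcel:
  900 → 4600 m (dry, 9.7°C/km): ΔT = -9.7 × 3.7 = -35.89°C → T = -14.49°C
Environment:
  900 → 4600 m (environment, 9.9°C/km): ΔT = -9.9 × 3.7 = -36.63°C → T = -15.23°C
T_parcel − T_env = -14.49 − (-15.23) = +0.74°C

+0.74°C (parcel warmer than environment)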